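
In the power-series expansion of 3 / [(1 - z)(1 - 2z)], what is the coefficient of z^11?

Partial fractions give a closed form: a_n = (-3)·1^n + (6)·2^n.
At n = 11: a_11 = 12285.

12285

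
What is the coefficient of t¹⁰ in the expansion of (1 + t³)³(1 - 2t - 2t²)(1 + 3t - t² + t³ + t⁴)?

(1 + t³)³ has coefficients 1,0,0,3,0,0,3,0,0,1 for degrees 0…9.
(1 - 2t - 2t²) has coefficients 1,-2,-2,0,0,0,0,0,0,0,0 for degrees 0…10.
Finally multiplying by (1 + 3t - t² + t³ + t⁴), the product of all factors after the first has coefficients 1,1,-9,-3,1,-4,-2,0,0,0,0 for degrees 0…10.
[t¹⁰] = 1·0 + 3·0 + 3·1 + 1·1 = 4.

4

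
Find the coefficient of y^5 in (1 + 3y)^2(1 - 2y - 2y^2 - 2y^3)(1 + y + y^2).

-80

(1 + 3y)^2 has coefficients 1,6,9 for degrees 0…2.
(1 - 2y - 2y^2 - 2y^3) has coefficients 1,-2,-2,-2,0,0 for degrees 0…5.
Finally multiplying by (1 + y + y^2), the product of all factors after the first has coefficients 1,-1,-3,-6,-4,-2 for degrees 0…5.
[y^5] = 1·(-2) + 6·(-4) + 9·(-6) = -80.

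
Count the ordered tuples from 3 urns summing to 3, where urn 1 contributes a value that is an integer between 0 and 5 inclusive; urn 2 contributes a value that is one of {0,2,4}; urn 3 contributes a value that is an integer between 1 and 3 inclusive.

4

The generating function for the choices is (1 + z + z² + z³ + z⁴ + z⁵)·(1 + z² + z⁴)·(z + z² + z³); the count is [z³].
(1 + z + z² + z³ + z⁴ + z⁵) has coefficients 1,1,1,1 for degrees 0…3.
(1 + z² + z⁴) has coefficients 1,0,1,0 for degrees 0…3.
Finally multiplying by (z + z² + z³), the product of all factors after the first has coefficients 0,1,1,2 for degrees 0…3.
[z³] = 1·2 + 1·1 + 1·1 + 1·0 = 4.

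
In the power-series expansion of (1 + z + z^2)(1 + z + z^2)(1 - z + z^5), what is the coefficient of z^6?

(1 + z + z^2) has coefficients 1,1,1 for degrees 0…2.
(1 + z + z^2) has coefficients 1,1,1,0,0,0,0 for degrees 0…6.
Finally multiplying by (1 - z + z^5), the product of all factors after the first has coefficients 1,0,0,-1,0,1,1 for degrees 0…6.
[z^6] = 1·1 + 1·1 + 1·0 = 2.

2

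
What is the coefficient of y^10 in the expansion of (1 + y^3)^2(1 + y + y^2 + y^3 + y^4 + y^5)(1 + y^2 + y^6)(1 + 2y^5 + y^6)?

23

(1 + y^3)^2 has coefficients 1,0,0,2,0,0,1 for degrees 0…6.
(1 + y + y^2 + y^3 + y^4 + y^5) has coefficients 1,1,1,1,1,1,0,0,0,0,0 for degrees 0…10.
Multiplying by (1 + y^2 + y^6) gives running coefficients 1,1,2,2,2,2,2,2,1,1,1 for degrees 0…10.
Finally multiplying by (1 + 2y^5 + y^6), the product of all factors after the first has coefficients 1,1,2,2,2,4,5,7,7,7,7 for degrees 0…10.
[y^10] = 1·7 + 2·7 + 1·2 = 23.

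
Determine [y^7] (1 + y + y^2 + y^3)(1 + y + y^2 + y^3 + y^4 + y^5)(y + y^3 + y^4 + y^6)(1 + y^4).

17

(1 + y + y^2 + y^3) has coefficients 1,1,1,1 for degrees 0…3.
(1 + y + y^2 + y^3 + y^4 + y^5) has coefficients 1,1,1,1,1,1,0,0 for degrees 0…7.
Multiplying by (y + y^3 + y^4 + y^6) gives running coefficients 0,1,1,2,3,3,4,3 for degrees 0…7.
Finally multiplying by (1 + y^4), the product of all factors after the first has coefficients 0,1,1,2,3,4,5,5 for degrees 0…7.
[y^7] = 1·5 + 1·5 + 1·4 + 1·3 = 17.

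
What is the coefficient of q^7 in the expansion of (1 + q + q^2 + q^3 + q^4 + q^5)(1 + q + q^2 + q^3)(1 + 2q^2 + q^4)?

14

(1 + q + q^2 + q^3 + q^4 + q^5) has coefficients 1,1,1,1,1,1 for degrees 0…5.
(1 + q + q^2 + q^3) has coefficients 1,1,1,1,0,0,0,0 for degrees 0…7.
Finally multiplying by (1 + 2q^2 + q^4), the product of all factors after the first has coefficients 1,1,3,3,3,3,1,1 for degrees 0…7.
[q^7] = 1·1 + 1·1 + 1·3 + 1·3 + 1·3 + 1·3 = 14.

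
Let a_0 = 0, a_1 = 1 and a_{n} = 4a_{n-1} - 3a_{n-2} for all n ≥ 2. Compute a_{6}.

364

The ordinary generating function has denominator 1 - 4x + 3x^2.
Iterating the recurrence: a_0,…,a_{6} = 0, 1, 4, 13, 40, 121, 364.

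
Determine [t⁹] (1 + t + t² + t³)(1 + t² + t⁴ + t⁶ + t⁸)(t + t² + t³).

6

(1 + t + t² + t³) has coefficients 1,1,1,1 for degrees 0…3.
(1 + t² + t⁴ + t⁶ + t⁸) has coefficients 1,0,1,0,1,0,1,0,1,0 for degrees 0…9.
Finally multiplying by (t + t² + t³), the product of all factors after the first has coefficients 0,1,1,2,1,2,1,2,1,2 for degrees 0…9.
[t⁹] = 1·2 + 1·1 + 1·2 + 1·1 = 6.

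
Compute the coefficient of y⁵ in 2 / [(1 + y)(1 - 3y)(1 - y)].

Partial fractions give a closed form: a_n = (1/4)·(-1)^n + (9/4)·3^n + (-1/2)·1^n.
At n = 5: a_5 = 546.

546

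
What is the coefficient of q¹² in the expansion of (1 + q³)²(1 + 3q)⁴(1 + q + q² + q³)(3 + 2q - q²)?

636

(1 + q³)² has coefficients 1,0,0,2,0,0,1 for degrees 0…6.
(1 + 3q)⁴ has coefficients 1,12,54,108,81,0,0,0,0,0,0,0,0 for degrees 0…12.
Multiplying by (1 + q + q² + q³) gives running coefficients 1,13,67,175,255,243,189,81,0,0,0,0,0 for degrees 0…12.
Finally multiplying by (3 + 2q - q²), the product of all factors after the first has coefficients 3,41,226,646,1048,1064,798,378,-27,-81,0,0,0 for degrees 0…12.
[q¹²] = 1·0 + 2·(-81) + 1·798 = 636.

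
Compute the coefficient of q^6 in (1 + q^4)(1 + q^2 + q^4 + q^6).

2

(1 + q^4) has coefficients 1,0,0,0,1 for degrees 0…4.
(1 + q^2 + q^4 + q^6) has coefficients 1,0,1,0,1,0,1 for degrees 0…6.
[q^6] = 1·1 + 1·1 = 2.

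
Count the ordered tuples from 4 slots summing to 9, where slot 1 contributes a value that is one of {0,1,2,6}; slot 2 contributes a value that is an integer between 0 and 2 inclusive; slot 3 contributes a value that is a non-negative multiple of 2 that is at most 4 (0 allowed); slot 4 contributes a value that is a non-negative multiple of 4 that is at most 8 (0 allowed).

The generating function for the choices is (1 + t + t^2 + t^6)·(1 + t + t^2)·(1 + t^2 + t^4)·(1 + t^4 + t^8); the count is [t^9].
(1 + t + t^2 + t^6) has coefficients 1,1,1,0,0,0,1 for degrees 0…6.
(1 + t + t^2) has coefficients 1,1,1,0,0,0,0,0,0,0 for degrees 0…9.
Multiplying by (1 + t^2 + t^4) gives running coefficients 1,1,2,1,2,1,1,0,0,0 for degrees 0…9.
Finally multiplying by (1 + t^4 + t^8), the product of all factors after the first has coefficients 1,1,2,1,3,2,3,1,3,2 for degrees 0…9.
[t^9] = 1·2 + 1·3 + 1·1 + 1·1 = 7.

7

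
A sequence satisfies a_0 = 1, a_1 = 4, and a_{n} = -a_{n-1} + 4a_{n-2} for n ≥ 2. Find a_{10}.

-7056

The ordinary generating function has denominator 1 + t - 4t^2.
Iterating the recurrence: a_0,…,a_{10} = 1, 4, 0, 16, -16, 80, -144, 464, -1040, 2896, -7056.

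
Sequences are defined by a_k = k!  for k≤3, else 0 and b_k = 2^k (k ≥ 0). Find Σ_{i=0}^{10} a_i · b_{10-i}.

2816

Write out a_i and b_{10-i} for i = 0,…,10 and sum the products.
Σ = 1·1024 + 1·512 + 2·256 + 6·128 + 0·64 + 0·32 + 0·16 + 0·8 + 0·4 + 0·2 + 0·1 = 2816.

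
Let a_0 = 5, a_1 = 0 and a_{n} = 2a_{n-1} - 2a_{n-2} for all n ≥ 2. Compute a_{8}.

80

The ordinary generating function has denominator 1 - 2t + 2t^2.
Iterating the recurrence: a_0,…,a_{8} = 5, 0, -10, -20, -20, 0, 40, 80, 80.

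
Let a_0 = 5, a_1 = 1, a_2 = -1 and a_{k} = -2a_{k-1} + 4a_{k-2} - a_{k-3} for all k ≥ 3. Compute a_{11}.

25939

The ordinary generating function has denominator 1 + 2x - 4x^2 + x^3.
Iterating the recurrence: a_0,…,a_{11} = 5, 1, -1, 1, -7, 19, -67, 217, -721, 2377, -7855, 25939.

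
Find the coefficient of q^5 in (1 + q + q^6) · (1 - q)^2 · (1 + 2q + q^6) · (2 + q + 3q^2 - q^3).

2

(1 + q + q^6) has coefficients 1,1,0,0,0,0 for degrees 0…5.
(1 - q)^2 has coefficients 1,-2,1,0,0,0 for degrees 0…5.
Multiplying by (1 + 2q + q^6) gives running coefficients 1,0,-3,2,0,0 for degrees 0…5.
Finally multiplying by (2 + q + 3q^2 - q^3), the product of all factors after the first has coefficients 2,1,-3,0,-7,9 for degrees 0…5.
[q^5] = 1·9 + 1·(-7) = 2.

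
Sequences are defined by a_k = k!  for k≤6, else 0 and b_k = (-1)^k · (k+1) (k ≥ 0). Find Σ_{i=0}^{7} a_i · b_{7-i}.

This is [x^7] in the product of the two ordinary generating functions.
Σ = 1·(-8) + 1·7 + 2·(-6) + 6·5 + 24·(-4) + 120·3 + 720·(-2) + 0·1 = -1159.

-1159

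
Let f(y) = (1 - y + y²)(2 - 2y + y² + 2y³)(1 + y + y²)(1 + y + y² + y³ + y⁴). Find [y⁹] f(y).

3

(1 - y + y²) has coefficients 1,-1,1 for degrees 0…2.
(2 - 2y + y² + 2y³) has coefficients 2,-2,1,2,0,0,0,0,0,0 for degrees 0…9.
Multiplying by (1 + y + y²) gives running coefficients 2,0,1,1,3,2,0,0,0,0 for degrees 0…9.
Finally multiplying by (1 + y + y² + y³ + y⁴), the product of all factors after the first has coefficients 2,2,3,4,7,7,7,6,5,2 for degrees 0…9.
[y⁹] = 1·2 − 1·5 + 1·6 = 3.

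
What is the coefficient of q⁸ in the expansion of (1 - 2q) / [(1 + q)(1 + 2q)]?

Partial fractions give a closed form: a_n = (-3)·(-1)^n + (4)·(-2)^n.
At n = 8: a_8 = 1021.

1021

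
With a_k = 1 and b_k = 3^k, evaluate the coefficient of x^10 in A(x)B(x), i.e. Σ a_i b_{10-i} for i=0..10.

88573

The convolution is the x^10 coefficient of A(x)B(x).
Σ = 1·59049 + 1·19683 + 1·6561 + 1·2187 + 1·729 + 1·243 + 1·81 + 1·27 + 1·9 + 1·3 + 1·1 = 88573.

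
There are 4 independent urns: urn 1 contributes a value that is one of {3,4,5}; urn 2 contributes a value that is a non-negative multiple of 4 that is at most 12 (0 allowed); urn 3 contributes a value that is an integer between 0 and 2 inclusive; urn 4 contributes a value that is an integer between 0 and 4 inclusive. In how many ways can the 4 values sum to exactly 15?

The generating function for the choices is (x³ + x⁴ + x⁵)·(1 + x⁴ + x⁸ + x¹²)·(1 + x + x²)·(1 + x + x² + x³ + x⁴); the count is [x¹⁵].
(x³ + x⁴ + x⁵) has coefficients 0,0,0,1,1,1 for degrees 0…5.
(1 + x⁴ + x⁸ + x¹²) has coefficients 1,0,0,0,1,0,0,0,1,0,0,0,1,0,0,0 for degrees 0…15.
Multiplying by (1 + x + x²) gives running coefficients 1,1,1,0,1,1,1,0,1,1,1,0,1,1,1,0 for degrees 0…15.
Finally multiplying by (1 + x + x² + x³ + x⁴), the product of all factors after the first has coefficients 1,2,3,3,4,4,4,3,4,4,4,3,4,4,4,3 for degrees 0…15.
[x¹⁵] = 1·4 + 1·3 + 1·4 = 11.

11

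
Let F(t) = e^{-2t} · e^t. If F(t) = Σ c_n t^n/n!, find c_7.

-1

The EGF product rule gives c_7 = Σ_{k_1+k_2=7} C(7; k_1,k_2) · ∏ g_i(k_i), where e^{-2t} gives (-2)^k; e^t gives (1)^k.
g_1(k) for k = 0…7: 1, -2, 4, -8, 16, -32, 64, -128.
g_2(k) for k = 0…7: 1, 1, 1, 1, 1, 1, 1, 1.
c_7 = Σ_k C(7,k)·g_1(k)·g_2(7−k) = 1·1·1 + 7·(-2)·1 + 21·4·1 + 35·(-8)·1 + 35·16·1 + 21·(-32)·1 + 7·64·1 + 1·(-128)·1 = 1 − 14 + 84 − 280 + 560 − 672 + 448 − 128 = -1.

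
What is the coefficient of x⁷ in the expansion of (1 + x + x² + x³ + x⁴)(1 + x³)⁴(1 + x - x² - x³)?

11

(1 + x + x² + x³ + x⁴) has coefficients 1,1,1,1,1 for degrees 0…4.
(1 + x³)⁴ has coefficients 1,0,0,4,0,0,6,0 for degrees 0…7.
Finally multiplying by (1 + x - x² - x³), the product of all factors after the first has coefficients 1,1,-1,3,4,-4,2,6 for degrees 0…7.
[x⁷] = 1·6 + 1·2 + 1·(-4) + 1·4 + 1·3 = 11.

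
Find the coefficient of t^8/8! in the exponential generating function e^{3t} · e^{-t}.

The EGF product rule gives c_8 = Σ_{k_1+k_2=8} C(8; k_1,k_2) · ∏ g_i(k_i), where e^{3t} gives (3)^k; e^{-t} gives (-1)^k.
g_1(k) for k = 0…8: 1, 3, 9, 27, 81, 243, 729, 2187, 6561.
g_2(k) for k = 0…8: 1, -1, 1, -1, 1, -1, 1, -1, 1.
c_8 = Σ_k C(8,k)·g_1(k)·g_2(8−k) = 1·1·1 + 8·3·(-1) + 28·9·1 + 56·27·(-1) + 70·81·1 + 56·243·(-1) + 28·729·1 + 8·2187·(-1) + 1·6561·1 = 1 − 24 + 252 − 1512 + 5670 − 13608 + 20412 − 17496 + 6561 = 256.

256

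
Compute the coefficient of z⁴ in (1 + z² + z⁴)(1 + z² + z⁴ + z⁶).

3

(1 + z² + z⁴) has coefficients 1,0,1,0,1 for degrees 0…4.
(1 + z² + z⁴ + z⁶) has coefficients 1,0,1,0,1 for degrees 0…4.
[z⁴] = 1·1 + 1·1 + 1·1 = 3.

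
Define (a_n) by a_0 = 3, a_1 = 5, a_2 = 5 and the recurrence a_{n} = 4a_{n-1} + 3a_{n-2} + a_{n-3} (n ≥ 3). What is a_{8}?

The ordinary generating function has denominator 1 - 4q - 3q^2 - q^3.
Iterating the recurrence: a_0,…,a_{8} = 3, 5, 5, 38, 172, 807, 3782, 17721, 83037.

83037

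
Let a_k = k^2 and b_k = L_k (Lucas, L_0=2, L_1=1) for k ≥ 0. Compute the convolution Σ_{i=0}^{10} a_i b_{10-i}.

2009

This is [x^10] in the product of the two ordinary generating functions.
Σ = 0·123 + 1·76 + 4·47 + 9·29 + 16·18 + 25·11 + 36·7 + 49·4 + 64·3 + 81·1 + 100·2 = 2009.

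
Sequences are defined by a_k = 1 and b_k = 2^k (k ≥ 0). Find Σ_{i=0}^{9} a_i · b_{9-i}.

1023

Write out a_i and b_{9-i} for i = 0,…,9 and sum the products.
Σ = 1·512 + 1·256 + 1·128 + 1·64 + 1·32 + 1·16 + 1·8 + 1·4 + 1·2 + 1·1 = 1023.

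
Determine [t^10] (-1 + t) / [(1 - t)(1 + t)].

Partial fractions give a closed form: a_n = (-1)·(-1)^n.
At n = 10: a_10 = -1.

-1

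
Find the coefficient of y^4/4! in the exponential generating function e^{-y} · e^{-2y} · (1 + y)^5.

21

The EGF product rule gives c_4 = Σ_{k_1+k_2+k_3=4} C(4; k_1,k_2,k_3) · ∏ g_i(k_i), where e^{-y} gives (-1)^k; e^{-2y} gives (-2)^k; (1+y)^5 gives the falling factorial (5)_k.
g_1(k) for k = 0…4: 1, -1, 1, -1, 1.
g_2(k) for k = 0…4: 1, -2, 4, -8, 16.
g_3(k) for k = 0…4: 1, 5, 20, 60, 120.
First combine the last two factors: h(k) = Σ_j C(k,j)·g_2(j)·g_3(k−j) for k = 0…4: 1, 3, 4, -8, -24.
c_4 = Σ_k C(4,k)·g_1(k)·h(4−k) = 1·1·(-24) + 4·(-1)·(-8) + 6·1·4 + 4·(-1)·3 + 1·1·1 = −24 + 32 + 24 − 12 + 1 = 21.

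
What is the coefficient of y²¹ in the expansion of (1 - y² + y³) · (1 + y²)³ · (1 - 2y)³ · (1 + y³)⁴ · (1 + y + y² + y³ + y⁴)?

-66

(1 - y² + y³) has coefficients 1,0,-1,1 for degrees 0…3.
(1 + y²)³ has coefficients 1,0,3,0,3,0,1,0,0,0,0,0,0,0,0,0,0,0,0,0,0,0 for degrees 0…21.
Multiplying by (1 - 2y)³ gives running coefficients 1,-6,15,-26,39,-42,37,-30,12,-8,0,0,0,0,0,0,0,0,0,0,0,0 for degrees 0…21.
Multiplying by (1 + y³)⁴ gives running coefficients 1,-6,15,-22,15,18,-61,90,-66,-12,90,-144,87,-30,-81,74,-81,6,5,-30,12,-8 for degrees 0…21.
Finally multiplying by (1 + y + y² + y³ + y⁴), the product of all factors after the first has coefficients 1,-5,10,-12,3,20,-35,40,-4,-31,41,-42,-45,-9,-78,-94,-31,-112,-77,-26,-88,-15 for degrees 0…21.
[y²¹] = 1·(-15) − 1·(-26) + 1·(-77) = -66.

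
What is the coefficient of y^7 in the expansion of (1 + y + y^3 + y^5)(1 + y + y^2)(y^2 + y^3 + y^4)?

(1 + y + y^3 + y^5) has coefficients 1,1,0,1,0,1 for degrees 0…5.
(1 + y + y^2) has coefficients 1,1,1,0,0,0,0,0 for degrees 0…7.
Finally multiplying by (y^2 + y^3 + y^4), the product of all factors after the first has coefficients 0,0,1,2,3,2,1,0 for degrees 0…7.
[y^7] = 1·0 + 1·1 + 1·3 + 1·1 = 5.

5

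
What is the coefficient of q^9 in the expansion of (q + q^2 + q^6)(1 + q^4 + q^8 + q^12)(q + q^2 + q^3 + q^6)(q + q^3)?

(q + q^2 + q^6) has coefficients 0,1,1,0,0,0,1 for degrees 0…6.
(1 + q^4 + q^8 + q^12) has coefficients 1,0,0,0,1,0,0,0,1,0 for degrees 0…9.
Multiplying by (q + q^2 + q^3 + q^6) gives running coefficients 0,1,1,1,0,1,2,1,0,1 for degrees 0…9.
Finally multiplying by (q + q^3), the product of all factors after the first has coefficients 0,0,1,1,2,1,2,2,2,2 for degrees 0…9.
[q^9] = 1·2 + 1·2 + 1·1 = 5.

5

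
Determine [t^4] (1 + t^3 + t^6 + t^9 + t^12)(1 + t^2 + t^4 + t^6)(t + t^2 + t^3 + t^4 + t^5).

(1 + t^3 + t^6 + t^9 + t^12) has coefficients 1,0,0,1,0 for degrees 0…4.
(1 + t^2 + t^4 + t^6) has coefficients 1,0,1,0,1 for degrees 0…4.
Finally multiplying by (t + t^2 + t^3 + t^4 + t^5), the product of all factors after the first has coefficients 0,1,1,2,2 for degrees 0…4.
[t^4] = 1·2 + 1·1 = 3.

3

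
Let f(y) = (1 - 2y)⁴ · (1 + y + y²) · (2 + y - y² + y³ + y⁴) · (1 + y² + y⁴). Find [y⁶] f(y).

12

(1 - 2y)⁴ has coefficients 1,-8,24,-32,16 for degrees 0…4.
(1 + y + y²) has coefficients 1,1,1,0,0,0,0 for degrees 0…6.
Multiplying by (2 + y - y² + y³ + y⁴) gives running coefficients 2,3,2,1,1,2,1 for degrees 0…6.
Finally multiplying by (1 + y² + y⁴), the product of all factors after the first has coefficients 2,3,4,4,5,6,4 for degrees 0…6.
[y⁶] = 1·4 − 8·6 + 24·5 − 32·4 + 16·4 = 12.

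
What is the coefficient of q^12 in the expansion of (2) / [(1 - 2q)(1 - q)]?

16382

The denominator gives the recurrence a_n = 3a_(n−1) − 2a_(n−2) for n ≥ 3; the numerator fixes a_0 = 2, a_1 = 6, a_2 = 14.
Iterating: 2, 6, 14, 30, 62, 126, 254, 510, 1022, 2046, 4094, 8190, 16382, so a_12 = 16382.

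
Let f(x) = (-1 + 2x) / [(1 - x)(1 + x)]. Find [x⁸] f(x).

The denominator gives the recurrence a_n = a_(n−2) for n ≥ 3; the numerator fixes a_0 = -1, a_1 = 2, a_2 = -1.
Iterating: -1, 2, -1, 2, -1, 2, -1, 2, -1, so a_8 = -1.

-1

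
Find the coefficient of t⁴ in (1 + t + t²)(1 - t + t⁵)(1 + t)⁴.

-3

(1 + t + t²) has coefficients 1,1,1 for degrees 0…2.
(1 - t + t⁵) has coefficients 1,-1,0,0,0 for degrees 0…4.
Finally multiplying by (1 + t)⁴, the product of all factors after the first has coefficients 1,3,2,-2,-3 for degrees 0…4.
[t⁴] = 1·(-3) + 1·(-2) + 1·2 = -3.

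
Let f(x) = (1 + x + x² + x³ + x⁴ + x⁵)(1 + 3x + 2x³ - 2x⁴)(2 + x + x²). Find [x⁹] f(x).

(1 + x + x² + x³ + x⁴ + x⁵) has coefficients 1,1,1,1,1,1 for degrees 0…5.
(1 + 3x + 2x³ - 2x⁴) has coefficients 1,3,0,2,-2,0,0,0,0,0 for degrees 0…9.
Finally multiplying by (2 + x + x²), the product of all factors after the first has coefficients 2,7,4,7,-2,0,-2,0,0,0 for degrees 0…9.
[x⁹] = 1·0 + 1·0 + 1·0 + 1·(-2) + 1·0 + 1·(-2) = -4.

-4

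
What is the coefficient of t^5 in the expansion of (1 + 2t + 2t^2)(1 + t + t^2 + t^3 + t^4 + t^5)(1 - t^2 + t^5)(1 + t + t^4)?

(1 + 2t + 2t^2) has coefficients 1,2,2 for degrees 0…2.
(1 + t + t^2 + t^3 + t^4 + t^5) has coefficients 1,1,1,1,1,1 for degrees 0…5.
Multiplying by (1 - t^2 + t^5) gives running coefficients 1,1,0,0,0,1 for degrees 0…5.
Finally multiplying by (1 + t + t^4), the product of all factors after the first has coefficients 1,2,1,0,1,2 for degrees 0…5.
[t^5] = 1·2 + 2·1 + 2·0 = 4.

4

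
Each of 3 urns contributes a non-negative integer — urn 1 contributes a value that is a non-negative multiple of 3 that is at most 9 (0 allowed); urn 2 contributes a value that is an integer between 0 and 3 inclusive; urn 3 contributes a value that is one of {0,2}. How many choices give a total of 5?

The generating function for the choices is (1 + t³ + t⁶ + t⁹)·(1 + t + t² + t³)·(1 + t²); the count is [t⁵].
(1 + t³ + t⁶ + t⁹) has coefficients 1,0,0,1,0,0 for degrees 0…5.
(1 + t + t² + t³) has coefficients 1,1,1,1,0,0 for degrees 0…5.
Finally multiplying by (1 + t²), the product of all factors after the first has coefficients 1,1,2,2,1,1 for degrees 0…5.
[t⁵] = 1·1 + 1·2 = 3.

3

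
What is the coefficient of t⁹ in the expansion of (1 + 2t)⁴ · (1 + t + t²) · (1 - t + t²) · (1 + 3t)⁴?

(1 + 2t)⁴ has coefficients 1,8,24,32,16 for degrees 0…4.
(1 + t + t²) has coefficients 1,1,1,0,0,0,0,0,0,0 for degrees 0…9.
Multiplying by (1 - t + t²) gives running coefficients 1,0,1,0,1,0,0,0,0,0 for degrees 0…9.
Finally multiplying by (1 + 3t)⁴, the product of all factors after the first has coefficients 1,12,55,120,136,120,135,108,81,0 for degrees 0…9.
[t⁹] = 1·0 + 8·81 + 24·108 + 32·135 + 16·120 = 9480.

9480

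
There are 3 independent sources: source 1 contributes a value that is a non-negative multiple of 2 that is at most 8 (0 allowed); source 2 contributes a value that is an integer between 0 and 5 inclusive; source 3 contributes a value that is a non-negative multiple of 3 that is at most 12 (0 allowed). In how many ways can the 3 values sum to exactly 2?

2

The generating function for the choices is (1 + t² + t⁴ + t⁶ + t⁸)·(1 + t + t² + t³ + t⁴ + t⁵)·(1 + t³ + t⁶ + t⁹ + t¹²); the count is [t²].
(1 + t² + t⁴ + t⁶ + t⁸) has coefficients 1,0,1 for degrees 0…2.
(1 + t + t² + t³ + t⁴ + t⁵) has coefficients 1,1,1 for degrees 0…2.
Finally multiplying by (1 + t³ + t⁶ + t⁹ + t¹²), the product of all factors after the first has coefficients 1,1,1 for degrees 0…2.
[t²] = 1·1 + 1·1 = 2.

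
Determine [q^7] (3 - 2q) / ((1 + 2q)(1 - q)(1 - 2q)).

Partial fractions give a closed form: a_n = (4/3)·(-2)^n + (-1/3)·1^n + (2)·2^n.
At n = 7: a_7 = 85.

85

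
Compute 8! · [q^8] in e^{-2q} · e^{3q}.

1

The EGF product rule gives c_8 = Σ_{k_1+k_2=8} C(8; k_1,k_2) · ∏ g_i(k_i), where e^{-2q} gives (-2)^k; e^{3q} gives (3)^k.
g_1(k) for k = 0…8: 1, -2, 4, -8, 16, -32, 64, -128, 256.
g_2(k) for k = 0…8: 1, 3, 9, 27, 81, 243, 729, 2187, 6561.
c_8 = Σ_k C(8,k)·g_1(k)·g_2(8−k) = 1·1·6561 + 8·(-2)·2187 + 28·4·729 + 56·(-8)·243 + 70·16·81 + 56·(-32)·27 + 28·64·9 + 8·(-128)·3 + 1·256·1 = 6561 − 34992 + 81648 − 108864 + 90720 − 48384 + 16128 − 3072 + 256 = 1.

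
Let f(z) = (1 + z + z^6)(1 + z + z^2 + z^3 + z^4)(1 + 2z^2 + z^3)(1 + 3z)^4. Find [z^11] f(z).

1104

(1 + z + z^6) has coefficients 1,1,0,0,0,0,1 for degrees 0…6.
(1 + z + z^2 + z^3 + z^4) has coefficients 1,1,1,1,1,0,0,0,0,0,0,0 for degrees 0…11.
Multiplying by (1 + 2z^2 + z^3) gives running coefficients 1,1,3,4,4,3,3,1,0,0,0,0 for degrees 0…11.
Finally multiplying by (1 + 3z)^4, the product of all factors after the first has coefficients 1,13,69,202,403,672,930,955,822,621,351,81 for degrees 0…11.
[z^11] = 1·81 + 1·351 + 1·672 = 1104.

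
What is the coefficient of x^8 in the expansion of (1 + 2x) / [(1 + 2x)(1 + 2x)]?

256

The denominator gives the recurrence a_n = −4a_(n−1) − 4a_(n−2) for n ≥ 2; the numerator fixes a_0 = 1, a_1 = -2.
Iterating: 1, -2, 4, -8, 16, -32, 64, -128, 256, so a_8 = 256.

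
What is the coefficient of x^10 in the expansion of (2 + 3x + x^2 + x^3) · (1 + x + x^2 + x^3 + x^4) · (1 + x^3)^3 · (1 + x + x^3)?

(2 + 3x + x^2 + x^3) has coefficients 2,3,1,1 for degrees 0…3.
(1 + x + x^2 + x^3 + x^4) has coefficients 1,1,1,1,1,0,0,0,0,0,0 for degrees 0…10.
Multiplying by (1 + x^3)^3 gives running coefficients 1,1,1,4,4,3,6,6,3,4,4 for degrees 0…10.
Finally multiplying by (1 + x + x^3), the product of all factors after the first has coefficients 1,2,2,6,9,8,13,16,12,13,14 for degrees 0…10.
[x^10] = 2·14 + 3·13 + 1·12 + 1·16 = 95.

95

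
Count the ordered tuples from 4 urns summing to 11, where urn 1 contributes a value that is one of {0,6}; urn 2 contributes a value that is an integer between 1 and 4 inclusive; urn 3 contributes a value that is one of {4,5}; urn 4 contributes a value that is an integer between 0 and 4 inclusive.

The generating function for the choices is (1 + q⁶)·(q + q² + q³ + q⁴)·(q⁴ + q⁵)·(1 + q + q² + q³ + q⁴); the count is [q¹¹].
(1 + q⁶) has coefficients 1,0,0,0,0,0,1 for degrees 0…6.
(q + q² + q³ + q⁴) has coefficients 0,1,1,1,1,0,0,0,0,0,0,0 for degrees 0…11.
Multiplying by (q⁴ + q⁵) gives running coefficients 0,0,0,0,0,1,2,2,2,1,0,0 for degrees 0…11.
Finally multiplying by (1 + q + q² + q³ + q⁴), the product of all factors after the first has coefficients 0,0,0,0,0,1,3,5,7,8,7,5 for degrees 0…11.
[q¹¹] = 1·5 + 1·1 = 6.

6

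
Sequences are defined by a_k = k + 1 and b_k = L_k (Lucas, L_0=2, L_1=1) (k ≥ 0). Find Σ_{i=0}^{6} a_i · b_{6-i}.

Write out a_i and b_{6-i} for i = 0,…,6 and sum the products.
Σ = 1·18 + 2·11 + 3·7 + 4·4 + 5·3 + 6·1 + 7·2 = 112.

112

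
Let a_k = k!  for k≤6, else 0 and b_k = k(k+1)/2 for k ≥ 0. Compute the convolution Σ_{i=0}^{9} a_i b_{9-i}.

This is [x^9] in the product of the two ordinary generating functions.
Σ = 1·45 + 1·36 + 2·28 + 6·21 + 24·15 + 120·10 + 720·6 + 0·3 + 0·1 + 0·0 = 6143.

6143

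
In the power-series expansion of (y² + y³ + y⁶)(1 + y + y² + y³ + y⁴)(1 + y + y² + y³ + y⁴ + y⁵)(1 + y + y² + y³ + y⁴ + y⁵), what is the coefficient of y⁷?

38

(y² + y³ + y⁶) has coefficients 0,0,1,1,0,0,1 for degrees 0…6.
(1 + y + y² + y³ + y⁴) has coefficients 1,1,1,1,1,0,0,0 for degrees 0…7.
Multiplying by (1 + y + y² + y³ + y⁴ + y⁵) gives running coefficients 1,2,3,4,5,5,4,3 for degrees 0…7.
Finally multiplying by (1 + y + y² + y³ + y⁴ + y⁵), the product of all factors after the first has coefficients 1,3,6,10,15,20,23,24 for degrees 0…7.
[y⁷] = 1·20 + 1·15 + 1·3 = 38.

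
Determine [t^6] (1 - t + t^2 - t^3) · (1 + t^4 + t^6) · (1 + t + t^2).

2

(1 - t + t^2 - t^3) has coefficients 1,-1,1,-1 for degrees 0…3.
(1 + t^4 + t^6) has coefficients 1,0,0,0,1,0,1 for degrees 0…6.
Finally multiplying by (1 + t + t^2), the product of all factors after the first has coefficients 1,1,1,0,1,1,2 for degrees 0…6.
[t^6] = 1·2 − 1·1 + 1·1 − 1·0 = 2.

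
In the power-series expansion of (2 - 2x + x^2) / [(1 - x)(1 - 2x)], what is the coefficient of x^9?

The denominator gives the recurrence a_n = 3a_(n−1) − 2a_(n−2) for n ≥ 3; the numerator fixes a_0 = 2, a_1 = 4, a_2 = 9.
Iterating: 2, 4, 9, 19, 39, 79, 159, 319, 639, 1279, so a_9 = 1279.

1279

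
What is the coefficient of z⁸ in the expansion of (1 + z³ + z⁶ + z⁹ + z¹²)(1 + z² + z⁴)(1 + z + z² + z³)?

(1 + z³ + z⁶ + z⁹ + z¹²) has coefficients 1,0,0,1,0,0,1,0,0 for degrees 0…8.
(1 + z² + z⁴) has coefficients 1,0,1,0,1,0,0,0,0 for degrees 0…8.
Finally multiplying by (1 + z + z² + z³), the product of all factors after the first has coefficients 1,1,2,2,2,2,1,1,0 for degrees 0…8.
[z⁸] = 1·0 + 1·2 + 1·2 = 4.

4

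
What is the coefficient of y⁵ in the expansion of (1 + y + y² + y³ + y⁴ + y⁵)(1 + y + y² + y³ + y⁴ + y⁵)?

(1 + y + y² + y³ + y⁴ + y⁵) has coefficients 1,1,1,1,1,1 for degrees 0…5.
(1 + y + y² + y³ + y⁴ + y⁵) has coefficients 1,1,1,1,1,1 for degrees 0…5.
[y⁵] = 1·1 + 1·1 + 1·1 + 1·1 + 1·1 + 1·1 = 6.

6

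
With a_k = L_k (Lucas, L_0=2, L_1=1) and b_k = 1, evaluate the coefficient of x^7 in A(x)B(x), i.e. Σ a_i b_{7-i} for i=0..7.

The convolution is the x^7 coefficient of A(x)B(x).
Σ = 2·1 + 1·1 + 3·1 + 4·1 + 7·1 + 11·1 + 18·1 + 29·1 = 75.

75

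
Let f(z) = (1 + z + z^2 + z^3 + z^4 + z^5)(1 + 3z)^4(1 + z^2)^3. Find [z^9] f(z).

1753

(1 + z + z^2 + z^3 + z^4 + z^5) has coefficients 1,1,1,1,1,1 for degrees 0…5.
(1 + 3z)^4 has coefficients 1,12,54,108,81,0,0,0,0,0 for degrees 0…9.
Finally multiplying by (1 + z^2)^3, the product of all factors after the first has coefficients 1,12,57,144,246,360,406,336,297,108 for degrees 0…9.
[z^9] = 1·108 + 1·297 + 1·336 + 1·406 + 1·360 + 1·246 = 1753.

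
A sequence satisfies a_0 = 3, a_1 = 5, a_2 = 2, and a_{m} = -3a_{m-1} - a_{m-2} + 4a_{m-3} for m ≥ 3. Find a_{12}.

The ordinary generating function has denominator 1 + 3t + t^2 - 4t^3.
Iterating the recurrence: a_0,…,a_{12} = 3, 5, 2, 1, 15, -38, 103, -211, 378, -511, 311, 1090, -5625.

-5625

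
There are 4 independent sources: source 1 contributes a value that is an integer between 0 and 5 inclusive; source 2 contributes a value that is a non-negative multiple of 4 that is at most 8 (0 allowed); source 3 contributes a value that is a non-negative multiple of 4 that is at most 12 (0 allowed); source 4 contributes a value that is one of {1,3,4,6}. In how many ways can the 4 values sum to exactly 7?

The generating function for the choices is (1 + z + z² + z³ + z⁴ + z⁵)·(1 + z⁴ + z⁸)·(1 + z⁴ + z⁸ + z¹²)·(z + z³ + z⁴ + z⁶); the count is [z⁷].
(1 + z + z² + z³ + z⁴ + z⁵) has coefficients 1,1,1,1,1,1 for degrees 0…5.
(1 + z⁴ + z⁸) has coefficients 1,0,0,0,1,0,0,0 for degrees 0…7.
Multiplying by (1 + z⁴ + z⁸ + z¹²) gives running coefficients 1,0,0,0,2,0,0,0 for degrees 0…7.
Finally multiplying by (z + z³ + z⁴ + z⁶), the product of all factors after the first has coefficients 0,1,0,1,1,2,1,2 for degrees 0…7.
[z⁷] = 1·2 + 1·1 + 1·2 + 1·1 + 1·1 + 1·0 = 7.

7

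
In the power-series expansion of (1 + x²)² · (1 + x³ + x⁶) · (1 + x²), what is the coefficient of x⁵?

3

(1 + x²)² has coefficients 1,0,2,0,1 for degrees 0…4.
(1 + x³ + x⁶) has coefficients 1,0,0,1,0,0 for degrees 0…5.
Finally multiplying by (1 + x²), the product of all factors after the first has coefficients 1,0,1,1,0,1 for degrees 0…5.
[x⁵] = 1·1 + 2·1 + 1·0 = 3.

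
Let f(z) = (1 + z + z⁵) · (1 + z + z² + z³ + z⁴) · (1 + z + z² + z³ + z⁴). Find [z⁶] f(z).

9

(1 + z + z⁵) has coefficients 1,1,0,0,0,1 for degrees 0…5.
(1 + z + z² + z³ + z⁴) has coefficients 1,1,1,1,1,0,0 for degrees 0…6.
Finally multiplying by (1 + z + z² + z³ + z⁴), the product of all factors after the first has coefficients 1,2,3,4,5,4,3 for degrees 0…6.
[z⁶] = 1·3 + 1·4 + 1·2 = 9.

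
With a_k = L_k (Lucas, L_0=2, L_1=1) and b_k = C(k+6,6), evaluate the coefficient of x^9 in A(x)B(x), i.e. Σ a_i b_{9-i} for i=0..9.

This is [x^9] in the product of the two ordinary generating functions.
Σ = 2·5005 + 1·3003 + 3·1716 + 4·924 + 7·462 + 11·210 + 18·84 + 29·28 + 47·7 + 76·1 = 30130.

30130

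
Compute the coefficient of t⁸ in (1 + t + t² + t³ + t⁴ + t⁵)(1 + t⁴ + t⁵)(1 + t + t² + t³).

(1 + t + t² + t³ + t⁴ + t⁵) has coefficients 1,1,1,1,1,1 for degrees 0…5.
(1 + t⁴ + t⁵) has coefficients 1,0,0,0,1,1,0,0,0 for degrees 0…8.
Finally multiplying by (1 + t + t² + t³), the product of all factors after the first has coefficients 1,1,1,1,1,2,2,2,1 for degrees 0…8.
[t⁸] = 1·1 + 1·2 + 1·2 + 1·2 + 1·1 + 1·1 = 9.

9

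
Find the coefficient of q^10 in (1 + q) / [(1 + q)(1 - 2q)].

1024

The denominator gives the recurrence a_n = a_(n−1) + 2a_(n−2) for n ≥ 2; the numerator fixes a_0 = 1, a_1 = 2.
Iterating: 1, 2, 4, 8, 16, 32, 64, 128, 256, 512, 1024, so a_10 = 1024.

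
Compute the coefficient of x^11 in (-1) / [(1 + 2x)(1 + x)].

4095

The denominator gives the recurrence a_n = −3a_(n−1) − 2a_(n−2) for n ≥ 2; the numerator fixes a_0 = -1, a_1 = 3.
Iterating: -1, 3, -7, 15, -31, 63, -127, 255, -511, 1023, -2047, 4095, so a_11 = 4095.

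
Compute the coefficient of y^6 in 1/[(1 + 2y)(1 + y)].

127

Partial fractions give a closed form: a_n = (2)·(-2)^n + (-1)·(-1)^n.
At n = 6: a_6 = 127.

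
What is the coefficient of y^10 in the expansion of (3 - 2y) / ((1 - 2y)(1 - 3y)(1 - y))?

611823

The denominator gives the recurrence a_n = 6a_(n−1) − 11a_(n−2) + 6a_(n−3) for n ≥ 3; the numerator fixes a_0 = 3, a_1 = 16, a_2 = 63.
Iterating: 3, 16, 63, 220, 723, 2296, 7143, 21940, 66843, 202576, 611823, so a_10 = 611823.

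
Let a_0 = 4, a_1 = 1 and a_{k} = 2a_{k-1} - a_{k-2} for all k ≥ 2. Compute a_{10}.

The ordinary generating function has denominator 1 - 2x + x^2.
Iterating the recurrence: a_0,…,a_{10} = 4, 1, -2, -5, -8, -11, -14, -17, -20, -23, -26.

-26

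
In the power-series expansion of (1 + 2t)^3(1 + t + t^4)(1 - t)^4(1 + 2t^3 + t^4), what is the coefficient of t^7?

-14

(1 + 2t)^3 has coefficients 1,6,12,8 for degrees 0…3.
(1 + t + t^4) has coefficients 1,1,0,0,1,0,0,0 for degrees 0…7.
Multiplying by (1 - t)^4 gives running coefficients 1,-3,2,2,-2,-3,6,-4 for degrees 0…7.
Finally multiplying by (1 + 2t^3 + t^4), the product of all factors after the first has coefficients 1,-3,2,4,-7,-2,12,-6 for degrees 0…7.
[t^7] = 1·(-6) + 6·12 + 12·(-2) + 8·(-7) = -14.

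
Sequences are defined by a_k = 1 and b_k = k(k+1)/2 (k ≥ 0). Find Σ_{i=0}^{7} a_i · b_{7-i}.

84

The convolution is the t^7 coefficient of A(t)B(t).
Σ = 1·28 + 1·21 + 1·15 + 1·10 + 1·6 + 1·3 + 1·1 + 1·0 = 84.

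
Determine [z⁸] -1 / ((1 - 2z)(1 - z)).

The denominator gives the recurrence a_n = 3a_(n−1) − 2a_(n−2) for n ≥ 2; the numerator fixes a_0 = -1, a_1 = -3.
Iterating: -1, -3, -7, -15, -31, -63, -127, -255, -511, so a_8 = -511.

-511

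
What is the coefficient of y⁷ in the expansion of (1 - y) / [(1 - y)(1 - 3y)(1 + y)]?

1640

Partial fractions give a closed form: a_n = (3/4)·3^n + (1/4)·(-1)^n.
At n = 7: a_7 = 1640.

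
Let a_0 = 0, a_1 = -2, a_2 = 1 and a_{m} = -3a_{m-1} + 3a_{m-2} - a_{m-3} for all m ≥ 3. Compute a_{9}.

The ordinary generating function has denominator 1 + 3z - 3z^2 + z^3.
Iterating the recurrence: a_0,…,a_{9} = 0, -2, 1, -9, 32, -124, 477, -1835, 7060, -27162.

-27162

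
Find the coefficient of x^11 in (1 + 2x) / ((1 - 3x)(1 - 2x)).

Partial fractions give a closed form: a_n = (5)·3^n + (-4)·2^n.
At n = 11: a_11 = 877543.

877543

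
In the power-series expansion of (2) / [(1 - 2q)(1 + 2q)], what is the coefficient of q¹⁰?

2048

Partial fractions give a closed form: a_n = (1)·2^n + (1)·(-2)^n.
At n = 10: a_10 = 2048.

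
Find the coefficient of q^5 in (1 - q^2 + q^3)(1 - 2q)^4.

56

(1 - q^2 + q^3) has coefficients 1,0,-1,1 for degrees 0…3.
(1 - 2q)^4 has coefficients 1,-8,24,-32,16,0 for degrees 0…5.
[q^5] = 1·0 − 1·(-32) + 1·24 = 56.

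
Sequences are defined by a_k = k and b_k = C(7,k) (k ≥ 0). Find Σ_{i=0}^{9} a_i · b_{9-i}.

704

Write out a_i and b_{9-i} for i = 0,…,9 and sum the products.
Σ = 0·0 + 1·0 + 2·1 + 3·7 + 4·21 + 5·35 + 6·35 + 7·21 + 8·7 + 9·1 = 704.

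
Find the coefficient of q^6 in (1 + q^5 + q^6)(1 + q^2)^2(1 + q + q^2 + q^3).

(1 + q^5 + q^6) has coefficients 1,0,0,0,0,1,1 for degrees 0…6.
(1 + q^2)^2 has coefficients 1,0,2,0,1,0,0 for degrees 0…6.
Finally multiplying by (1 + q + q^2 + q^3), the product of all factors after the first has coefficients 1,1,3,3,3,3,1 for degrees 0…6.
[q^6] = 1·1 + 1·1 + 1·1 = 3.

3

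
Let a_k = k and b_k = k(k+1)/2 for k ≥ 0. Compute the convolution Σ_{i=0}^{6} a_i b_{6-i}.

This is [x^6] in the product of the two ordinary generating functions.
Σ = 0·21 + 1·15 + 2·10 + 3·6 + 4·3 + 5·1 + 6·0 = 70.

70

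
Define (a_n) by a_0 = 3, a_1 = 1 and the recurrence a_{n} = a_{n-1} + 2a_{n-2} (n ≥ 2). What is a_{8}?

The ordinary generating function has denominator 1 - x - 2x^2.
Iterating the recurrence: a_0,…,a_{8} = 3, 1, 7, 9, 23, 41, 87, 169, 343.

343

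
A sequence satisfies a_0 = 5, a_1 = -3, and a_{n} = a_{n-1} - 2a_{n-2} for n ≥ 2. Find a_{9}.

The ordinary generating function has denominator 1 - q + 2q^2.
Iterating the recurrence: a_0,…,a_{9} = 5, -3, -13, -7, 19, 33, -5, -71, -61, 81.

81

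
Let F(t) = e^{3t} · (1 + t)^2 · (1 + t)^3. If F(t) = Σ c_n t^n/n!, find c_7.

The EGF product rule gives c_7 = Σ_{k_1+k_2+k_3=7} C(7; k_1,k_2,k_3) · ∏ g_i(k_i), where e^{3t} gives (3)^k; (1+t)^2 gives the falling factorial (2)_k; (1+t)^3 gives the falling factorial (3)_k.
g_1(k) for k = 0…7: 1, 3, 9, 27, 81, 243, 729, 2187.
g_2(k) for k = 0…7: 1, 2, 2, 0, 0, 0, 0, 0.
g_3(k) for k = 0…7: 1, 3, 6, 6, 0, 0, 0, 0.
First combine the last two factors: h(k) = Σ_j C(k,j)·g_2(j)·g_3(k−j) for k = 0…7: 1, 5, 20, 60, 120, 120, 0, 0.
c_7 = Σ_k C(7,k)·g_1(k)·h(7−k) = 21·9·120 + 35·27·120 + 35·81·60 + 21·243·20 + 7·729·5 + 1·2187·1 = 22680 + 113400 + 170100 + 102060 + 25515 + 2187 = 435942.

435942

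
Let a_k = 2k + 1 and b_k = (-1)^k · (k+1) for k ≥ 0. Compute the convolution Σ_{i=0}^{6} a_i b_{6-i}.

Write out a_i and b_{6-i} for i = 0,…,6 and sum the products.
Σ = 1·7 + 3·(-6) + 5·5 + 7·(-4) + 9·3 + 11·(-2) + 13·1 = 4.

4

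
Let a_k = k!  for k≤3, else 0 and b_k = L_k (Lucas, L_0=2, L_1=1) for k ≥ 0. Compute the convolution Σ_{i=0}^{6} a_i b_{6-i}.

67

The convolution is the x^6 coefficient of A(x)B(x).
Σ = 1·18 + 1·11 + 2·7 + 6·4 + 0·3 + 0·1 + 0·2 = 67.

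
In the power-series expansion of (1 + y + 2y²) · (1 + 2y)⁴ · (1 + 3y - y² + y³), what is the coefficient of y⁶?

(1 + y + 2y²) has coefficients 1,1,2 for degrees 0…2.
(1 + 2y)⁴ has coefficients 1,8,24,32,16,0,0 for degrees 0…6.
Finally multiplying by (1 + 3y - y² + y³), the product of all factors after the first has coefficients 1,11,47,97,96,40,16 for degrees 0…6.
[y⁶] = 1·16 + 1·40 + 2·96 = 248.

248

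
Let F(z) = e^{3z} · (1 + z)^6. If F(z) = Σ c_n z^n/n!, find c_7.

The EGF product rule gives c_7 = Σ_{k_1+k_2=7} C(7; k_1,k_2) · ∏ g_i(k_i), where e^{3z} gives (3)^k; (1+z)^6 gives the falling factorial (6)_k.
g_1(k) for k = 0…7: 1, 3, 9, 27, 81, 243, 729, 2187.
g_2(k) for k = 0…7: 1, 6, 30, 120, 360, 720, 720, 0.
c_7 = Σ_k C(7,k)·g_1(k)·g_2(7−k) = 7·3·720 + 21·9·720 + 35·27·360 + 35·81·120 + 21·243·30 + 7·729·6 + 1·2187·1 = 15120 + 136080 + 340200 + 340200 + 153090 + 30618 + 2187 = 1017495.

1017495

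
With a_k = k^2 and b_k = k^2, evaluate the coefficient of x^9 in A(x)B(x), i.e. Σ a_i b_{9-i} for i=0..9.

1968

The convolution is the x^9 coefficient of A(x)B(x).
Σ = 0·81 + 1·64 + 4·49 + 9·36 + 16·25 + 25·16 + 36·9 + 49·4 + 64·1 + 81·0 = 1968.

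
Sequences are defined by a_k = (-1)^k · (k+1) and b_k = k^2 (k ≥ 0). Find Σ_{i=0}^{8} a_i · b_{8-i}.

Write out a_i and b_{8-i} for i = 0,…,8 and sum the products.
Σ = 1·64 − 2·49 + 3·36 − 4·25 + 5·16 − 6·9 + 7·4 − 8·1 + 9·0 = 20.

20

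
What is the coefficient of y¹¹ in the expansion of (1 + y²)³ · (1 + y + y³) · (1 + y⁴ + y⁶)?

(1 + y²)³ has coefficients 1,0,3,0,3,0,1 for degrees 0…6.
(1 + y + y³) has coefficients 1,1,0,1,0,0,0,0,0,0,0,0 for degrees 0…11.
Finally multiplying by (1 + y⁴ + y⁶), the product of all factors after the first has coefficients 1,1,0,1,1,1,1,2,0,1,0,0 for degrees 0…11.
[y¹¹] = 1·0 + 3·1 + 3·2 + 1·1 = 10.

10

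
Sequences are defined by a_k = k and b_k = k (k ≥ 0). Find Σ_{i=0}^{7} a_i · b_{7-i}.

The convolution is the t^7 coefficient of A(t)B(t).
Σ = 0·7 + 1·6 + 2·5 + 3·4 + 4·3 + 5·2 + 6·1 + 7·0 = 56.

56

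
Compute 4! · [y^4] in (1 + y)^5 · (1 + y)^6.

The EGF product rule gives c_4 = Σ_{k_1+k_2=4} C(4; k_1,k_2) · ∏ g_i(k_i), where (1+y)^5 gives the falling factorial (5)_k; (1+y)^6 gives the falling factorial (6)_k.
g_1(k) for k = 0…4: 1, 5, 20, 60, 120.
g_2(k) for k = 0…4: 1, 6, 30, 120, 360.
c_4 = Σ_k C(4,k)·g_1(k)·g_2(4−k) = 1·1·360 + 4·5·120 + 6·20·30 + 4·60·6 + 1·120·1 = 360 + 2400 + 3600 + 1440 + 120 = 7920.

7920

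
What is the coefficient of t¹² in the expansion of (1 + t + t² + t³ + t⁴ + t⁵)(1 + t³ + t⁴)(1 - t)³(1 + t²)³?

(1 + t + t² + t³ + t⁴ + t⁵) has coefficients 1,1,1,1,1,1 for degrees 0…5.
(1 + t³ + t⁴) has coefficients 1,0,0,1,1,0,0,0,0,0,0,0,0 for degrees 0…12.
Multiplying by (1 - t)³ gives running coefficients 1,-3,3,0,-2,0,2,-1,0,0,0,0,0 for degrees 0…12.
Finally multiplying by (1 + t²)³, the product of all factors after the first has coefficients 1,-3,6,-9,10,-9,6,-4,3,-3,4,-3,2 for degrees 0…12.
[t¹²] = 1·2 + 1·(-3) + 1·4 + 1·(-3) + 1·3 + 1·(-4) = -1.

-1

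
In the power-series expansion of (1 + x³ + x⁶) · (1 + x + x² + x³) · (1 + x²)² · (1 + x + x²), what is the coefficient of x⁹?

15

(1 + x³ + x⁶) has coefficients 1,0,0,1,0,0,1 for degrees 0…6.
(1 + x + x² + x³) has coefficients 1,1,1,1,0,0,0,0,0,0 for degrees 0…9.
Multiplying by (1 + x²)² gives running coefficients 1,1,3,3,3,3,1,1,0,0 for degrees 0…9.
Finally multiplying by (1 + x + x²), the product of all factors after the first has coefficients 1,2,5,7,9,9,7,5,2,1 for degrees 0…9.
[x⁹] = 1·1 + 1·7 + 1·7 = 15.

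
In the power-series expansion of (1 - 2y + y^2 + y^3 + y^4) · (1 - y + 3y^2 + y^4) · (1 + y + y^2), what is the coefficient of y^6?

8

(1 - 2y + y^2 + y^3 + y^4) has coefficients 1,-2,1,1,1 for degrees 0…4.
(1 - y + 3y^2 + y^4) has coefficients 1,-1,3,0,1,0,0 for degrees 0…6.
Finally multiplying by (1 + y + y^2), the product of all factors after the first has coefficients 1,0,3,2,4,1,1 for degrees 0…6.
[y^6] = 1·1 − 2·1 + 1·4 + 1·2 + 1·3 = 8.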